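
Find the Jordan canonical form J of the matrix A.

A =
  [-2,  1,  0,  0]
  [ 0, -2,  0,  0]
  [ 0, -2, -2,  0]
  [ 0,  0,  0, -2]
J_2(-2) ⊕ J_1(-2) ⊕ J_1(-2)

The characteristic polynomial is
  det(x·I − A) = x^4 + 8*x^3 + 24*x^2 + 32*x + 16 = (x + 2)^4

Eigenvalues and multiplicities (the geometric multiplicity of λ is n − rank(A − λI), which equals the number of Jordan blocks for λ):
  λ = -2: algebraic multiplicity = 4, geometric multiplicity = 3

Determining the block sizes for each eigenvalue:
  λ = -2: 3 blocks summing to 4 forces exactly one block of size 2 and the rest size 1 → block sizes [2, 1, 1]

Assembling the blocks gives a Jordan form
J =
  [-2,  1,  0,  0]
  [ 0, -2,  0,  0]
  [ 0,  0, -2,  0]
  [ 0,  0,  0, -2]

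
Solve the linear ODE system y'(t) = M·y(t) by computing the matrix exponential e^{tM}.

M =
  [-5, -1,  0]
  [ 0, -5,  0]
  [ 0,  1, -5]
e^{tM} =
  [exp(-5*t), -t*exp(-5*t), 0]
  [0, exp(-5*t), 0]
  [0, t*exp(-5*t), exp(-5*t)]

Strategy: write M = P · J · P⁻¹ where J is a Jordan canonical form, so e^{tM} = P · e^{tJ} · P⁻¹, and e^{tJ} can be computed block-by-block.

M has Jordan form
J =
  [-5,  1,  0]
  [ 0, -5,  0]
  [ 0,  0, -5]
(up to reordering of blocks).

Per-block formulas:
  For a 1×1 block at λ = -5: exp(t · [-5]) = [e^(-5t)].
  For a 2×2 Jordan block J_2(-5): exp(t · J_2(-5)) = e^(-5t)·(I + t·N), where N is the 2×2 nilpotent shift.

After assembling e^{tJ} and conjugating by P, we get:

e^{tM} =
  [exp(-5*t), -t*exp(-5*t), 0]
  [0, exp(-5*t), 0]
  [0, t*exp(-5*t), exp(-5*t)]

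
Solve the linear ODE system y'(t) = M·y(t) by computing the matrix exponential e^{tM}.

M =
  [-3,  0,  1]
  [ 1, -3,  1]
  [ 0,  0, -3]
e^{tM} =
  [exp(-3*t), 0, t*exp(-3*t)]
  [t*exp(-3*t), exp(-3*t), t^2*exp(-3*t)/2 + t*exp(-3*t)]
  [0, 0, exp(-3*t)]

Strategy: write M = P · J · P⁻¹ where J is a Jordan canonical form, so e^{tM} = P · e^{tJ} · P⁻¹, and e^{tJ} can be computed block-by-block.

M has Jordan form
J =
  [-3,  1,  0]
  [ 0, -3,  1]
  [ 0,  0, -3]
(up to reordering of blocks).

Per-block formulas:
  For a 3×3 Jordan block J_3(-3): exp(t · J_3(-3)) = e^(-3t)·(I + t·N + (t^2/2)·N^2), where N is the 3×3 nilpotent shift.

After assembling e^{tJ} and conjugating by P, we get:

e^{tM} =
  [exp(-3*t), 0, t*exp(-3*t)]
  [t*exp(-3*t), exp(-3*t), t^2*exp(-3*t)/2 + t*exp(-3*t)]
  [0, 0, exp(-3*t)]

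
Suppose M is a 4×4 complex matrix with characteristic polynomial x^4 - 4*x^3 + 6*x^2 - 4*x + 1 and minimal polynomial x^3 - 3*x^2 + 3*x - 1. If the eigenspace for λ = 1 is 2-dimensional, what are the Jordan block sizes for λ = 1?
Block sizes for λ = 1: [3, 1]

Step 1 — from the characteristic polynomial, algebraic multiplicity of λ = 1 is 4. From dim ker(M − (1)·I) = 2, there are exactly 2 Jordan blocks for λ = 1.
Step 2 — from the minimal polynomial, the factor (x − 1)^3 tells us the largest block for λ = 1 has size 3.
Step 3 — with total size 4, 2 blocks, and largest block 3, the block sizes (in nonincreasing order) are [3, 1].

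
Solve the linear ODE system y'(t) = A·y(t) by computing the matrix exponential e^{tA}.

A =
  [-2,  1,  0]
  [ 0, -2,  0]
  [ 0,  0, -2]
e^{tA} =
  [exp(-2*t), t*exp(-2*t), 0]
  [0, exp(-2*t), 0]
  [0, 0, exp(-2*t)]

Strategy: write A = P · J · P⁻¹ where J is a Jordan canonical form, so e^{tA} = P · e^{tJ} · P⁻¹, and e^{tJ} can be computed block-by-block.

A has Jordan form
J =
  [-2,  1,  0]
  [ 0, -2,  0]
  [ 0,  0, -2]
(up to reordering of blocks).

Per-block formulas:
  For a 2×2 Jordan block J_2(-2): exp(t · J_2(-2)) = e^(-2t)·(I + t·N), where N is the 2×2 nilpotent shift.
  For a 1×1 block at λ = -2: exp(t · [-2]) = [e^(-2t)].

After assembling e^{tJ} and conjugating by P, we get:

e^{tA} =
  [exp(-2*t), t*exp(-2*t), 0]
  [0, exp(-2*t), 0]
  [0, 0, exp(-2*t)]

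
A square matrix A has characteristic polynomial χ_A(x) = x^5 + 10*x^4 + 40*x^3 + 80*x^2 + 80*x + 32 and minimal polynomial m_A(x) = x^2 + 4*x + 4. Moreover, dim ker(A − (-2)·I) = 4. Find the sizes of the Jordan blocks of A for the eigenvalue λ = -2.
Block sizes for λ = -2: [2, 1, 1, 1]

Step 1 — from the characteristic polynomial, algebraic multiplicity of λ = -2 is 5. From dim ker(A − (-2)·I) = 4, there are exactly 4 Jordan blocks for λ = -2.
Step 2 — from the minimal polynomial, the factor (x + 2)^2 tells us the largest block for λ = -2 has size 2.
Step 3 — with total size 5, 4 blocks, and largest block 2, the block sizes (in nonincreasing order) are [2, 1, 1, 1].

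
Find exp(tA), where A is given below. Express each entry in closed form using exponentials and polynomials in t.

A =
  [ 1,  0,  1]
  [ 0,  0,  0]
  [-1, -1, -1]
e^{tA} =
  [t + 1, -t^2/2, t]
  [0, 1, 0]
  [-t, t^2/2 - t, 1 - t]

Strategy: write A = P · J · P⁻¹ where J is a Jordan canonical form, so e^{tA} = P · e^{tJ} · P⁻¹, and e^{tJ} can be computed block-by-block.

A has Jordan form
J =
  [0, 1, 0]
  [0, 0, 1]
  [0, 0, 0]
(up to reordering of blocks).

Per-block formulas:
  For a 3×3 Jordan block J_3(0): exp(t · J_3(0)) = e^(0t)·(I + t·N + (t^2/2)·N^2), where N is the 3×3 nilpotent shift.

After assembling e^{tJ} and conjugating by P, we get:

e^{tA} =
  [t + 1, -t^2/2, t]
  [0, 1, 0]
  [-t, t^2/2 - t, 1 - t]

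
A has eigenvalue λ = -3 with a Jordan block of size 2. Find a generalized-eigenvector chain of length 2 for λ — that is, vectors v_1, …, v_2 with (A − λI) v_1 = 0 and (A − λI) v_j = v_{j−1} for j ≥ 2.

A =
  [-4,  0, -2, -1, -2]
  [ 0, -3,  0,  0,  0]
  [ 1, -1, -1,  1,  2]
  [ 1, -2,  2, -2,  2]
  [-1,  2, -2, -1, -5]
A Jordan chain for λ = -3 of length 2:
v_1 = (-1, 0, 1, 1, -1)ᵀ
v_2 = (1, 0, 0, 0, 0)ᵀ

Let N = A − (-3)·I. We want v_2 with N^2 v_2 = 0 but N^1 v_2 ≠ 0; then v_{j-1} := N · v_j for j = 2, …, 2.

Pick v_2 = (1, 0, 0, 0, 0)ᵀ.
Then v_1 = N · v_2 = (-1, 0, 1, 1, -1)ᵀ.

Sanity check: (A − (-3)·I) v_1 = (0, 0, 0, 0, 0)ᵀ = 0. ✓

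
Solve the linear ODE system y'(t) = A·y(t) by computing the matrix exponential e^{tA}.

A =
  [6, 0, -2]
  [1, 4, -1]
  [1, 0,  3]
e^{tA} =
  [2*exp(5*t) - exp(4*t), 0, -2*exp(5*t) + 2*exp(4*t)]
  [exp(5*t) - exp(4*t), exp(4*t), -exp(5*t) + exp(4*t)]
  [exp(5*t) - exp(4*t), 0, -exp(5*t) + 2*exp(4*t)]

Strategy: write A = P · J · P⁻¹ where J is a Jordan canonical form, so e^{tA} = P · e^{tJ} · P⁻¹, and e^{tJ} can be computed block-by-block.

A has Jordan form
J =
  [4, 0, 0]
  [0, 4, 0]
  [0, 0, 5]
(up to reordering of blocks).

Per-block formulas:
  For a 1×1 block at λ = 5: exp(t · [5]) = [e^(5t)].
  For a 1×1 block at λ = 4: exp(t · [4]) = [e^(4t)].

After assembling e^{tJ} and conjugating by P, we get:

e^{tA} =
  [2*exp(5*t) - exp(4*t), 0, -2*exp(5*t) + 2*exp(4*t)]
  [exp(5*t) - exp(4*t), exp(4*t), -exp(5*t) + exp(4*t)]
  [exp(5*t) - exp(4*t), 0, -exp(5*t) + 2*exp(4*t)]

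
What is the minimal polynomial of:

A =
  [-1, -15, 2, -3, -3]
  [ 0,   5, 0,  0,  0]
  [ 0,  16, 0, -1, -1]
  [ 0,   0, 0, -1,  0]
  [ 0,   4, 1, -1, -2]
x^4 - 2*x^3 - 12*x^2 - 14*x - 5

The characteristic polynomial is χ_A(x) = (x - 5)*(x + 1)^4, so the eigenvalues are known. The minimal polynomial is
  m_A(x) = Π_λ (x − λ)^{k_λ}
where k_λ is the size of the *largest* Jordan block for λ (equivalently, the smallest k with (A − λI)^k v = 0 for every generalised eigenvector v of λ).

  λ = -1: largest Jordan block has size 3, contributing (x + 1)^3
  λ = 5: largest Jordan block has size 1, contributing (x − 5)

So m_A(x) = (x - 5)*(x + 1)^3 = x^4 - 2*x^3 - 12*x^2 - 14*x - 5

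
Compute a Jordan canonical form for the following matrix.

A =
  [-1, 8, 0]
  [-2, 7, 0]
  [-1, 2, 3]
J_2(3) ⊕ J_1(3)

The characteristic polynomial is
  det(x·I − A) = x^3 - 9*x^2 + 27*x - 27 = (x - 3)^3

Eigenvalues and multiplicities (the geometric multiplicity of λ is n − rank(A − λI), which equals the number of Jordan blocks for λ):
  λ = 3: algebraic multiplicity = 3, geometric multiplicity = 2

Determining the block sizes for each eigenvalue:
  λ = 3: 2 blocks summing to 3 forces exactly one block of size 2 and the rest size 1 → block sizes [2, 1]

Assembling the blocks gives a Jordan form
J =
  [3, 1, 0]
  [0, 3, 0]
  [0, 0, 3]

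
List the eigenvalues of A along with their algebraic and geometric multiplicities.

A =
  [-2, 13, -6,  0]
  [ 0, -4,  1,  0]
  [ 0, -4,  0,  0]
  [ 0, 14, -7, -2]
λ = -2: alg = 4, geom = 2

Step 1 — factor the characteristic polynomial to read off the algebraic multiplicities:
  χ_A(x) = (x + 2)^4

Step 2 — compute geometric multiplicities via the rank-nullity identity g(λ) = n − rank(A − λI):
  rank(A − (-2)·I) = 2, so dim ker(A − (-2)·I) = n − 2 = 2

Summary:
  λ = -2: algebraic multiplicity = 4, geometric multiplicity = 2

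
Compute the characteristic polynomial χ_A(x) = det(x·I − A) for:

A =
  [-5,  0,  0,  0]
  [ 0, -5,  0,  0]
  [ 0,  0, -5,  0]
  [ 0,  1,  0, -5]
x^4 + 20*x^3 + 150*x^2 + 500*x + 625

Expanding det(x·I − A) (e.g. by cofactor expansion or by noting that A is similar to its Jordan form J, which has the same characteristic polynomial as A) gives
  χ_A(x) = x^4 + 20*x^3 + 150*x^2 + 500*x + 625
which factors as (x + 5)^4. The eigenvalues (with algebraic multiplicities) are λ = -5 with multiplicity 4.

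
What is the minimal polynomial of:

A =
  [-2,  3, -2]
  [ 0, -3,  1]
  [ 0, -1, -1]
x^3 + 6*x^2 + 12*x + 8

The characteristic polynomial is χ_A(x) = (x + 2)^3, so the eigenvalues are known. The minimal polynomial is
  m_A(x) = Π_λ (x − λ)^{k_λ}
where k_λ is the size of the *largest* Jordan block for λ (equivalently, the smallest k with (A − λI)^k v = 0 for every generalised eigenvector v of λ).

  λ = -2: largest Jordan block has size 3, contributing (x + 2)^3

So m_A(x) = (x + 2)^3 = x^3 + 6*x^2 + 12*x + 8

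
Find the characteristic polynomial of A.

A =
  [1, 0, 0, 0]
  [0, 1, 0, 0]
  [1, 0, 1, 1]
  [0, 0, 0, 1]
x^4 - 4*x^3 + 6*x^2 - 4*x + 1

Expanding det(x·I − A) (e.g. by cofactor expansion or by noting that A is similar to its Jordan form J, which has the same characteristic polynomial as A) gives
  χ_A(x) = x^4 - 4*x^3 + 6*x^2 - 4*x + 1
which factors as (x - 1)^4. The eigenvalues (with algebraic multiplicities) are λ = 1 with multiplicity 4.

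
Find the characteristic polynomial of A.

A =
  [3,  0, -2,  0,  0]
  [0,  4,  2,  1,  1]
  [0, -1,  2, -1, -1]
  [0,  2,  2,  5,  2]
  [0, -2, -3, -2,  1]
x^5 - 15*x^4 + 90*x^3 - 270*x^2 + 405*x - 243

Expanding det(x·I − A) (e.g. by cofactor expansion or by noting that A is similar to its Jordan form J, which has the same characteristic polynomial as A) gives
  χ_A(x) = x^5 - 15*x^4 + 90*x^3 - 270*x^2 + 405*x - 243
which factors as (x - 3)^5. The eigenvalues (with algebraic multiplicities) are λ = 3 with multiplicity 5.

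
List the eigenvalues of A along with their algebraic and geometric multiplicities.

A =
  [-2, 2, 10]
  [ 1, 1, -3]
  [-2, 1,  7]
λ = 2: alg = 3, geom = 1

Step 1 — factor the characteristic polynomial to read off the algebraic multiplicities:
  χ_A(x) = (x - 2)^3

Step 2 — compute geometric multiplicities via the rank-nullity identity g(λ) = n − rank(A − λI):
  rank(A − (2)·I) = 2, so dim ker(A − (2)·I) = n − 2 = 1

Summary:
  λ = 2: algebraic multiplicity = 3, geometric multiplicity = 1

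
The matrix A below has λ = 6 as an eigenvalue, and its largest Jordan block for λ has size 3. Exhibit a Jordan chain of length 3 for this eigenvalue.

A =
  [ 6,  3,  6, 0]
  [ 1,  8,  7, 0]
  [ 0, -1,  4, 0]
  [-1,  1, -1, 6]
A Jordan chain for λ = 6 of length 3:
v_1 = (3, 2, -1, 1)ᵀ
v_2 = (0, 1, 0, -1)ᵀ
v_3 = (1, 0, 0, 0)ᵀ

Let N = A − (6)·I. We want v_3 with N^3 v_3 = 0 but N^2 v_3 ≠ 0; then v_{j-1} := N · v_j for j = 3, …, 2.

Pick v_3 = (1, 0, 0, 0)ᵀ.
Then v_2 = N · v_3 = (0, 1, 0, -1)ᵀ.
Then v_1 = N · v_2 = (3, 2, -1, 1)ᵀ.

Sanity check: (A − (6)·I) v_1 = (0, 0, 0, 0)ᵀ = 0. ✓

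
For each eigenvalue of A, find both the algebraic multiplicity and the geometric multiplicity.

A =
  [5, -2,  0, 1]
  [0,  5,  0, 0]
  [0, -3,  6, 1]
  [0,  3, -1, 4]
λ = 5: alg = 4, geom = 2

Step 1 — factor the characteristic polynomial to read off the algebraic multiplicities:
  χ_A(x) = (x - 5)^4

Step 2 — compute geometric multiplicities via the rank-nullity identity g(λ) = n − rank(A − λI):
  rank(A − (5)·I) = 2, so dim ker(A − (5)·I) = n − 2 = 2

Summary:
  λ = 5: algebraic multiplicity = 4, geometric multiplicity = 2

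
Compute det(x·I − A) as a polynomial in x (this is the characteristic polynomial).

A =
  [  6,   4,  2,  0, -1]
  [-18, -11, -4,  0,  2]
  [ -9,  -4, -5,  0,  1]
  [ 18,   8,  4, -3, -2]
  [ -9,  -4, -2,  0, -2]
x^5 + 15*x^4 + 90*x^3 + 270*x^2 + 405*x + 243

Expanding det(x·I − A) (e.g. by cofactor expansion or by noting that A is similar to its Jordan form J, which has the same characteristic polynomial as A) gives
  χ_A(x) = x^5 + 15*x^4 + 90*x^3 + 270*x^2 + 405*x + 243
which factors as (x + 3)^5. The eigenvalues (with algebraic multiplicities) are λ = -3 with multiplicity 5.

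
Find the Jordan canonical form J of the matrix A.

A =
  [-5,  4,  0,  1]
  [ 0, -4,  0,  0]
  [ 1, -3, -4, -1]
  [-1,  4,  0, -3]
J_2(-4) ⊕ J_2(-4)

The characteristic polynomial is
  det(x·I − A) = x^4 + 16*x^3 + 96*x^2 + 256*x + 256 = (x + 4)^4

Eigenvalues and multiplicities (the geometric multiplicity of λ is n − rank(A − λI), which equals the number of Jordan blocks for λ):
  λ = -4: algebraic multiplicity = 4, geometric multiplicity = 2

Determining the block sizes for each eigenvalue:
  λ = -4: with am = 4 and gm = 2, the partition is not yet determined (e.g. several partitions of 4 into 2 parts exist). Let N = A − (-4)·I. Computing rank(N^1) = 2, rank(N^2) = 0; the number of blocks of size ≥ j is rank(N^{j−1}) − rank(N^j), giving [2, 2]. So we have 2 block(s) of size 2 → block sizes [2, 2]

Assembling the blocks gives a Jordan form
J =
  [-4,  1,  0,  0]
  [ 0, -4,  0,  0]
  [ 0,  0, -4,  1]
  [ 0,  0,  0, -4]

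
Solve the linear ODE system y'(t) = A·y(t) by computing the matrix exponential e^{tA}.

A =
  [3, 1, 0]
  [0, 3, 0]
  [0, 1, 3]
e^{tA} =
  [exp(3*t), t*exp(3*t), 0]
  [0, exp(3*t), 0]
  [0, t*exp(3*t), exp(3*t)]

Strategy: write A = P · J · P⁻¹ where J is a Jordan canonical form, so e^{tA} = P · e^{tJ} · P⁻¹, and e^{tJ} can be computed block-by-block.

A has Jordan form
J =
  [3, 1, 0]
  [0, 3, 0]
  [0, 0, 3]
(up to reordering of blocks).

Per-block formulas:
  For a 1×1 block at λ = 3: exp(t · [3]) = [e^(3t)].
  For a 2×2 Jordan block J_2(3): exp(t · J_2(3)) = e^(3t)·(I + t·N), where N is the 2×2 nilpotent shift.

After assembling e^{tJ} and conjugating by P, we get:

e^{tA} =
  [exp(3*t), t*exp(3*t), 0]
  [0, exp(3*t), 0]
  [0, t*exp(3*t), exp(3*t)]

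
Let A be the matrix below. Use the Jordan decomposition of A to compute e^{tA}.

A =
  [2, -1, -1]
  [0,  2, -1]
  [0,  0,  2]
e^{tA} =
  [exp(2*t), -t*exp(2*t), t^2*exp(2*t)/2 - t*exp(2*t)]
  [0, exp(2*t), -t*exp(2*t)]
  [0, 0, exp(2*t)]

Strategy: write A = P · J · P⁻¹ where J is a Jordan canonical form, so e^{tA} = P · e^{tJ} · P⁻¹, and e^{tJ} can be computed block-by-block.

A has Jordan form
J =
  [2, 1, 0]
  [0, 2, 1]
  [0, 0, 2]
(up to reordering of blocks).

Per-block formulas:
  For a 3×3 Jordan block J_3(2): exp(t · J_3(2)) = e^(2t)·(I + t·N + (t^2/2)·N^2), where N is the 3×3 nilpotent shift.

After assembling e^{tJ} and conjugating by P, we get:

e^{tA} =
  [exp(2*t), -t*exp(2*t), t^2*exp(2*t)/2 - t*exp(2*t)]
  [0, exp(2*t), -t*exp(2*t)]
  [0, 0, exp(2*t)]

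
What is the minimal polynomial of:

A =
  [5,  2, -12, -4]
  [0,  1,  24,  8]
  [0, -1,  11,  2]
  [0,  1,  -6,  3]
x^2 - 10*x + 25

The characteristic polynomial is χ_A(x) = (x - 5)^4, so the eigenvalues are known. The minimal polynomial is
  m_A(x) = Π_λ (x − λ)^{k_λ}
where k_λ is the size of the *largest* Jordan block for λ (equivalently, the smallest k with (A − λI)^k v = 0 for every generalised eigenvector v of λ).

  λ = 5: largest Jordan block has size 2, contributing (x − 5)^2

So m_A(x) = (x - 5)^2 = x^2 - 10*x + 25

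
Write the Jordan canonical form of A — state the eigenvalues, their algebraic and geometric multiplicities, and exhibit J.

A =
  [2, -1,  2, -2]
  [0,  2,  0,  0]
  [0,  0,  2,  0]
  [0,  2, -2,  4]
J_2(2) ⊕ J_1(2) ⊕ J_1(4)

The characteristic polynomial is
  det(x·I − A) = x^4 - 10*x^3 + 36*x^2 - 56*x + 32 = (x - 4)*(x - 2)^3

Eigenvalues and multiplicities (the geometric multiplicity of λ is n − rank(A − λI), which equals the number of Jordan blocks for λ):
  λ = 2: algebraic multiplicity = 3, geometric multiplicity = 2
  λ = 4: algebraic multiplicity = 1, geometric multiplicity = 1

Determining the block sizes for each eigenvalue:
  λ = 2: 2 blocks summing to 3 forces exactly one block of size 2 and the rest size 1 → block sizes [2, 1]
  λ = 4: one block (gm = 1), so the single block has size am = 1 → block sizes [1]

Assembling the blocks gives a Jordan form
J =
  [2, 1, 0, 0]
  [0, 2, 0, 0]
  [0, 0, 2, 0]
  [0, 0, 0, 4]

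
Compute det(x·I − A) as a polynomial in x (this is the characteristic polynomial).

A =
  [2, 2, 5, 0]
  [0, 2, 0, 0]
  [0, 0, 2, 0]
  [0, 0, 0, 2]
x^4 - 8*x^3 + 24*x^2 - 32*x + 16

Expanding det(x·I − A) (e.g. by cofactor expansion or by noting that A is similar to its Jordan form J, which has the same characteristic polynomial as A) gives
  χ_A(x) = x^4 - 8*x^3 + 24*x^2 - 32*x + 16
which factors as (x - 2)^4. The eigenvalues (with algebraic multiplicities) are λ = 2 with multiplicity 4.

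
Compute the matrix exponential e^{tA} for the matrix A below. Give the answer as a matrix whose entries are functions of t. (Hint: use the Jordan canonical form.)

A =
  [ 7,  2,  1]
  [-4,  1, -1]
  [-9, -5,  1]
e^{tA} =
  [-t^2*exp(3*t)/2 + 4*t*exp(3*t) + exp(3*t), -t^2*exp(3*t)/2 + 2*t*exp(3*t), t*exp(3*t)]
  [t^2*exp(3*t)/2 - 4*t*exp(3*t), t^2*exp(3*t)/2 - 2*t*exp(3*t) + exp(3*t), -t*exp(3*t)]
  [t^2*exp(3*t) - 9*t*exp(3*t), t^2*exp(3*t) - 5*t*exp(3*t), -2*t*exp(3*t) + exp(3*t)]

Strategy: write A = P · J · P⁻¹ where J is a Jordan canonical form, so e^{tA} = P · e^{tJ} · P⁻¹, and e^{tJ} can be computed block-by-block.

A has Jordan form
J =
  [3, 1, 0]
  [0, 3, 1]
  [0, 0, 3]
(up to reordering of blocks).

Per-block formulas:
  For a 3×3 Jordan block J_3(3): exp(t · J_3(3)) = e^(3t)·(I + t·N + (t^2/2)·N^2), where N is the 3×3 nilpotent shift.

After assembling e^{tJ} and conjugating by P, we get:

e^{tA} =
  [-t^2*exp(3*t)/2 + 4*t*exp(3*t) + exp(3*t), -t^2*exp(3*t)/2 + 2*t*exp(3*t), t*exp(3*t)]
  [t^2*exp(3*t)/2 - 4*t*exp(3*t), t^2*exp(3*t)/2 - 2*t*exp(3*t) + exp(3*t), -t*exp(3*t)]
  [t^2*exp(3*t) - 9*t*exp(3*t), t^2*exp(3*t) - 5*t*exp(3*t), -2*t*exp(3*t) + exp(3*t)]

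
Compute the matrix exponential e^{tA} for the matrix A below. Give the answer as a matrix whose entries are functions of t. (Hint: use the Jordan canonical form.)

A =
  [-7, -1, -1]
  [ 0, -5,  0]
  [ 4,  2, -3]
e^{tA} =
  [-2*t*exp(-5*t) + exp(-5*t), -t*exp(-5*t), -t*exp(-5*t)]
  [0, exp(-5*t), 0]
  [4*t*exp(-5*t), 2*t*exp(-5*t), 2*t*exp(-5*t) + exp(-5*t)]

Strategy: write A = P · J · P⁻¹ where J is a Jordan canonical form, so e^{tA} = P · e^{tJ} · P⁻¹, and e^{tJ} can be computed block-by-block.

A has Jordan form
J =
  [-5,  1,  0]
  [ 0, -5,  0]
  [ 0,  0, -5]
(up to reordering of blocks).

Per-block formulas:
  For a 1×1 block at λ = -5: exp(t · [-5]) = [e^(-5t)].
  For a 2×2 Jordan block J_2(-5): exp(t · J_2(-5)) = e^(-5t)·(I + t·N), where N is the 2×2 nilpotent shift.

After assembling e^{tJ} and conjugating by P, we get:

e^{tA} =
  [-2*t*exp(-5*t) + exp(-5*t), -t*exp(-5*t), -t*exp(-5*t)]
  [0, exp(-5*t), 0]
  [4*t*exp(-5*t), 2*t*exp(-5*t), 2*t*exp(-5*t) + exp(-5*t)]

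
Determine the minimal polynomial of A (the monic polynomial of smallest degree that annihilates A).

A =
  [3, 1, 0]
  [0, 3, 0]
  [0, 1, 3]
x^2 - 6*x + 9

The characteristic polynomial is χ_A(x) = (x - 3)^3, so the eigenvalues are known. The minimal polynomial is
  m_A(x) = Π_λ (x − λ)^{k_λ}
where k_λ is the size of the *largest* Jordan block for λ (equivalently, the smallest k with (A − λI)^k v = 0 for every generalised eigenvector v of λ).

  λ = 3: largest Jordan block has size 2, contributing (x − 3)^2

So m_A(x) = (x - 3)^2 = x^2 - 6*x + 9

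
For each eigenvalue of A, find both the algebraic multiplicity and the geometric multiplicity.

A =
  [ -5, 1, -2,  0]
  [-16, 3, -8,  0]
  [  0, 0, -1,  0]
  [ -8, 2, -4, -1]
λ = -1: alg = 4, geom = 3

Step 1 — factor the characteristic polynomial to read off the algebraic multiplicities:
  χ_A(x) = (x + 1)^4

Step 2 — compute geometric multiplicities via the rank-nullity identity g(λ) = n − rank(A − λI):
  rank(A − (-1)·I) = 1, so dim ker(A − (-1)·I) = n − 1 = 3

Summary:
  λ = -1: algebraic multiplicity = 4, geometric multiplicity = 3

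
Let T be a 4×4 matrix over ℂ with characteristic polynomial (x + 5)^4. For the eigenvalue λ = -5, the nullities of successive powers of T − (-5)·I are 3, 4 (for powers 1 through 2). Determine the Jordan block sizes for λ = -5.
Block sizes for λ = -5: [2, 1, 1]

From the dimensions of kernels of powers, the number of Jordan blocks of size at least j is d_j − d_{j−1} where d_j = dim ker(N^j) (with d_0 = 0). Computing the differences gives [3, 1].
The number of blocks of size exactly k is (#blocks of size ≥ k) − (#blocks of size ≥ k + 1), so the partition is: 2 block(s) of size 1, 1 block(s) of size 2.
In nonincreasing order the block sizes are [2, 1, 1].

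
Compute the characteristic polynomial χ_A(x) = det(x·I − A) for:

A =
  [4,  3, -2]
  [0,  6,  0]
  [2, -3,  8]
x^3 - 18*x^2 + 108*x - 216

Expanding det(x·I − A) (e.g. by cofactor expansion or by noting that A is similar to its Jordan form J, which has the same characteristic polynomial as A) gives
  χ_A(x) = x^3 - 18*x^2 + 108*x - 216
which factors as (x - 6)^3. The eigenvalues (with algebraic multiplicities) are λ = 6 with multiplicity 3.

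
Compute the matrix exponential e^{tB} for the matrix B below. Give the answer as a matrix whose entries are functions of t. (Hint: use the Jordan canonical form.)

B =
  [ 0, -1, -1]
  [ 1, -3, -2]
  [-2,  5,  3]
e^{tB} =
  [t^2/2 + 1, -t^2 - t, -t^2/2 - t]
  [t^2/2 + t, -t^2 - 3*t + 1, -t^2/2 - 2*t]
  [-t^2/2 - 2*t, t^2 + 5*t, t^2/2 + 3*t + 1]

Strategy: write B = P · J · P⁻¹ where J is a Jordan canonical form, so e^{tB} = P · e^{tJ} · P⁻¹, and e^{tJ} can be computed block-by-block.

B has Jordan form
J =
  [0, 1, 0]
  [0, 0, 1]
  [0, 0, 0]
(up to reordering of blocks).

Per-block formulas:
  For a 3×3 Jordan block J_3(0): exp(t · J_3(0)) = e^(0t)·(I + t·N + (t^2/2)·N^2), where N is the 3×3 nilpotent shift.

After assembling e^{tJ} and conjugating by P, we get:

e^{tB} =
  [t^2/2 + 1, -t^2 - t, -t^2/2 - t]
  [t^2/2 + t, -t^2 - 3*t + 1, -t^2/2 - 2*t]
  [-t^2/2 - 2*t, t^2 + 5*t, t^2/2 + 3*t + 1]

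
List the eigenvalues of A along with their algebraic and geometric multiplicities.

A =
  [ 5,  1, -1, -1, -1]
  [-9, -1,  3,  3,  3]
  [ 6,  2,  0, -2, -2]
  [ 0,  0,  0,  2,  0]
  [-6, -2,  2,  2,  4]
λ = 2: alg = 5, geom = 4

Step 1 — factor the characteristic polynomial to read off the algebraic multiplicities:
  χ_A(x) = (x - 2)^5

Step 2 — compute geometric multiplicities via the rank-nullity identity g(λ) = n − rank(A − λI):
  rank(A − (2)·I) = 1, so dim ker(A − (2)·I) = n − 1 = 4

Summary:
  λ = 2: algebraic multiplicity = 5, geometric multiplicity = 4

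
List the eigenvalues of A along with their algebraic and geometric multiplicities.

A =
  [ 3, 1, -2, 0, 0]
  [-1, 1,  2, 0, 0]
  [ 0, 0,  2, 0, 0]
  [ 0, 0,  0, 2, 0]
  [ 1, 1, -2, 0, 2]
λ = 2: alg = 5, geom = 4

Step 1 — factor the characteristic polynomial to read off the algebraic multiplicities:
  χ_A(x) = (x - 2)^5

Step 2 — compute geometric multiplicities via the rank-nullity identity g(λ) = n − rank(A − λI):
  rank(A − (2)·I) = 1, so dim ker(A − (2)·I) = n − 1 = 4

Summary:
  λ = 2: algebraic multiplicity = 5, geometric multiplicity = 4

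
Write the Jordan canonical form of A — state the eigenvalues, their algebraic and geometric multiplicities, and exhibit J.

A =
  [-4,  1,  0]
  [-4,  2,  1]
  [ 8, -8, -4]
J_3(-2)

The characteristic polynomial is
  det(x·I − A) = x^3 + 6*x^2 + 12*x + 8 = (x + 2)^3

Eigenvalues and multiplicities (the geometric multiplicity of λ is n − rank(A − λI), which equals the number of Jordan blocks for λ):
  λ = -2: algebraic multiplicity = 3, geometric multiplicity = 1

Determining the block sizes for each eigenvalue:
  λ = -2: one block (gm = 1), so the single block has size am = 3 → block sizes [3]

Assembling the blocks gives a Jordan form
J =
  [-2,  1,  0]
  [ 0, -2,  1]
  [ 0,  0, -2]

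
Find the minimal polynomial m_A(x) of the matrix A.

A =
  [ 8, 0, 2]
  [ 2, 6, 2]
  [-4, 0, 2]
x^2 - 10*x + 24

The characteristic polynomial is χ_A(x) = (x - 6)^2*(x - 4), so the eigenvalues are known. The minimal polynomial is
  m_A(x) = Π_λ (x − λ)^{k_λ}
where k_λ is the size of the *largest* Jordan block for λ (equivalently, the smallest k with (A − λI)^k v = 0 for every generalised eigenvector v of λ).

  λ = 4: largest Jordan block has size 1, contributing (x − 4)
  λ = 6: largest Jordan block has size 1, contributing (x − 6)

So m_A(x) = (x - 6)*(x - 4) = x^2 - 10*x + 24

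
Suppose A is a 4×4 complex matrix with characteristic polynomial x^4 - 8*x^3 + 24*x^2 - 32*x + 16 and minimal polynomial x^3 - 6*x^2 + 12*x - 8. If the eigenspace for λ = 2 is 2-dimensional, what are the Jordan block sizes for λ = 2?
Block sizes for λ = 2: [3, 1]

Step 1 — from the characteristic polynomial, algebraic multiplicity of λ = 2 is 4. From dim ker(A − (2)·I) = 2, there are exactly 2 Jordan blocks for λ = 2.
Step 2 — from the minimal polynomial, the factor (x − 2)^3 tells us the largest block for λ = 2 has size 3.
Step 3 — with total size 4, 2 blocks, and largest block 3, the block sizes (in nonincreasing order) are [3, 1].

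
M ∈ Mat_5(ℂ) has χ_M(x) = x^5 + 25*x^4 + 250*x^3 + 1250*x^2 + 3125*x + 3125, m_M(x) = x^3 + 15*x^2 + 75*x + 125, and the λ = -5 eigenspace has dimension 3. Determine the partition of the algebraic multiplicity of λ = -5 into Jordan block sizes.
Block sizes for λ = -5: [3, 1, 1]

Step 1 — from the characteristic polynomial, algebraic multiplicity of λ = -5 is 5. From dim ker(M − (-5)·I) = 3, there are exactly 3 Jordan blocks for λ = -5.
Step 2 — from the minimal polynomial, the factor (x + 5)^3 tells us the largest block for λ = -5 has size 3.
Step 3 — with total size 5, 3 blocks, and largest block 3, the block sizes (in nonincreasing order) are [3, 1, 1].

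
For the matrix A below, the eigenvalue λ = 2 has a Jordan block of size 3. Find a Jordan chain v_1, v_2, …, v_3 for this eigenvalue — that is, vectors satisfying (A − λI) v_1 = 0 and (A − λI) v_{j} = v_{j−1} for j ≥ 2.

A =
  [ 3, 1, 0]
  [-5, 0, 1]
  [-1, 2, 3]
A Jordan chain for λ = 2 of length 3:
v_1 = (-4, 4, -12)ᵀ
v_2 = (1, -5, -1)ᵀ
v_3 = (1, 0, 0)ᵀ

Let N = A − (2)·I. We want v_3 with N^3 v_3 = 0 but N^2 v_3 ≠ 0; then v_{j-1} := N · v_j for j = 3, …, 2.

Pick v_3 = (1, 0, 0)ᵀ.
Then v_2 = N · v_3 = (1, -5, -1)ᵀ.
Then v_1 = N · v_2 = (-4, 4, -12)ᵀ.

Sanity check: (A − (2)·I) v_1 = (0, 0, 0)ᵀ = 0. ✓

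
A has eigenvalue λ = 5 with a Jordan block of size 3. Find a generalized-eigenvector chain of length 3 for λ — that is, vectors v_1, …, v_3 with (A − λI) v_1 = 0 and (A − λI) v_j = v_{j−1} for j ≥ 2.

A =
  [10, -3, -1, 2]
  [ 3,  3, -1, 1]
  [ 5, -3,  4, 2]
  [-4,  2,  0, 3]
A Jordan chain for λ = 5 of length 3:
v_1 = (3, 0, 3, -6)ᵀ
v_2 = (5, 3, 5, -4)ᵀ
v_3 = (1, 0, 0, 0)ᵀ

Let N = A − (5)·I. We want v_3 with N^3 v_3 = 0 but N^2 v_3 ≠ 0; then v_{j-1} := N · v_j for j = 3, …, 2.

Pick v_3 = (1, 0, 0, 0)ᵀ.
Then v_2 = N · v_3 = (5, 3, 5, -4)ᵀ.
Then v_1 = N · v_2 = (3, 0, 3, -6)ᵀ.

Sanity check: (A − (5)·I) v_1 = (0, 0, 0, 0)ᵀ = 0. ✓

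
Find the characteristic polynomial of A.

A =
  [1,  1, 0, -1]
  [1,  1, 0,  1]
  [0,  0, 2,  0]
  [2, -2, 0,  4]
x^4 - 8*x^3 + 24*x^2 - 32*x + 16

Expanding det(x·I − A) (e.g. by cofactor expansion or by noting that A is similar to its Jordan form J, which has the same characteristic polynomial as A) gives
  χ_A(x) = x^4 - 8*x^3 + 24*x^2 - 32*x + 16
which factors as (x - 2)^4. The eigenvalues (with algebraic multiplicities) are λ = 2 with multiplicity 4.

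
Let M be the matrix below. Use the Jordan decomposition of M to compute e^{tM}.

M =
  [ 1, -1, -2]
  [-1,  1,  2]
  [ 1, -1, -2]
e^{tM} =
  [t + 1, -t, -2*t]
  [-t, t + 1, 2*t]
  [t, -t, 1 - 2*t]

Strategy: write M = P · J · P⁻¹ where J is a Jordan canonical form, so e^{tM} = P · e^{tJ} · P⁻¹, and e^{tJ} can be computed block-by-block.

M has Jordan form
J =
  [0, 1, 0]
  [0, 0, 0]
  [0, 0, 0]
(up to reordering of blocks).

Per-block formulas:
  For a 2×2 Jordan block J_2(0): exp(t · J_2(0)) = e^(0t)·(I + t·N), where N is the 2×2 nilpotent shift.
  For a 1×1 block at λ = 0: exp(t · [0]) = [e^(0t)].

After assembling e^{tJ} and conjugating by P, we get:

e^{tM} =
  [t + 1, -t, -2*t]
  [-t, t + 1, 2*t]
  [t, -t, 1 - 2*t]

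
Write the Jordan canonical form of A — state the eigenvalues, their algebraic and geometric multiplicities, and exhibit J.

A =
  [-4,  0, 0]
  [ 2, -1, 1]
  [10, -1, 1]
J_1(-4) ⊕ J_2(0)

The characteristic polynomial is
  det(x·I − A) = x^3 + 4*x^2 = x^2*(x + 4)

Eigenvalues and multiplicities (the geometric multiplicity of λ is n − rank(A − λI), which equals the number of Jordan blocks for λ):
  λ = -4: algebraic multiplicity = 1, geometric multiplicity = 1
  λ = 0: algebraic multiplicity = 2, geometric multiplicity = 1

Determining the block sizes for each eigenvalue:
  λ = -4: one block (gm = 1), so the single block has size am = 1 → block sizes [1]
  λ = 0: one block (gm = 1), so the single block has size am = 2 → block sizes [2]

Assembling the blocks gives a Jordan form
J =
  [-4, 0, 0]
  [ 0, 0, 1]
  [ 0, 0, 0]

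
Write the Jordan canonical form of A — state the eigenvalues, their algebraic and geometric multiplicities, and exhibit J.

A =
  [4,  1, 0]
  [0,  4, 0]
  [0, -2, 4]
J_2(4) ⊕ J_1(4)

The characteristic polynomial is
  det(x·I − A) = x^3 - 12*x^2 + 48*x - 64 = (x - 4)^3

Eigenvalues and multiplicities (the geometric multiplicity of λ is n − rank(A − λI), which equals the number of Jordan blocks for λ):
  λ = 4: algebraic multiplicity = 3, geometric multiplicity = 2

Determining the block sizes for each eigenvalue:
  λ = 4: 2 blocks summing to 3 forces exactly one block of size 2 and the rest size 1 → block sizes [2, 1]

Assembling the blocks gives a Jordan form
J =
  [4, 1, 0]
  [0, 4, 0]
  [0, 0, 4]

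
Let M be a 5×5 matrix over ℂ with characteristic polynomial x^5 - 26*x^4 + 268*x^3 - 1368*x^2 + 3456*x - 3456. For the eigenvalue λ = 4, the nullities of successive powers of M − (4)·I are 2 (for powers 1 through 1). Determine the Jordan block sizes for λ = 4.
Block sizes for λ = 4: [1, 1]

From the dimensions of kernels of powers, the number of Jordan blocks of size at least j is d_j − d_{j−1} where d_j = dim ker(N^j) (with d_0 = 0). Computing the differences gives [2].
The number of blocks of size exactly k is (#blocks of size ≥ k) − (#blocks of size ≥ k + 1), so the partition is: 2 block(s) of size 1.
In nonincreasing order the block sizes are [1, 1].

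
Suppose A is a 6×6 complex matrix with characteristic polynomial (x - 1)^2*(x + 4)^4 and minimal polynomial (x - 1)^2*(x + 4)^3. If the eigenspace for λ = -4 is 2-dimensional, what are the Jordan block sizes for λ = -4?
Block sizes for λ = -4: [3, 1]

Step 1 — from the characteristic polynomial, algebraic multiplicity of λ = -4 is 4. From dim ker(A − (-4)·I) = 2, there are exactly 2 Jordan blocks for λ = -4.
Step 2 — from the minimal polynomial, the factor (x + 4)^3 tells us the largest block for λ = -4 has size 3.
Step 3 — with total size 4, 2 blocks, and largest block 3, the block sizes (in nonincreasing order) are [3, 1].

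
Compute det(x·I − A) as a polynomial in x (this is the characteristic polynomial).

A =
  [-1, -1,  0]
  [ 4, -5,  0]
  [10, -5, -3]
x^3 + 9*x^2 + 27*x + 27

Expanding det(x·I − A) (e.g. by cofactor expansion or by noting that A is similar to its Jordan form J, which has the same characteristic polynomial as A) gives
  χ_A(x) = x^3 + 9*x^2 + 27*x + 27
which factors as (x + 3)^3. The eigenvalues (with algebraic multiplicities) are λ = -3 with multiplicity 3.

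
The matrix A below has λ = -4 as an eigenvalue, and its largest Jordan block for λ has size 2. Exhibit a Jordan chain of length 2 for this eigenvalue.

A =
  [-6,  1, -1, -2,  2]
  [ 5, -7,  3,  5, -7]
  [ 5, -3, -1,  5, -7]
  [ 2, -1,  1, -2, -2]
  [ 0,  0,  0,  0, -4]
A Jordan chain for λ = -4 of length 2:
v_1 = (-2, 5, 5, 2, 0)ᵀ
v_2 = (1, 0, 0, 0, 0)ᵀ

Let N = A − (-4)·I. We want v_2 with N^2 v_2 = 0 but N^1 v_2 ≠ 0; then v_{j-1} := N · v_j for j = 2, …, 2.

Pick v_2 = (1, 0, 0, 0, 0)ᵀ.
Then v_1 = N · v_2 = (-2, 5, 5, 2, 0)ᵀ.

Sanity check: (A − (-4)·I) v_1 = (0, 0, 0, 0, 0)ᵀ = 0. ✓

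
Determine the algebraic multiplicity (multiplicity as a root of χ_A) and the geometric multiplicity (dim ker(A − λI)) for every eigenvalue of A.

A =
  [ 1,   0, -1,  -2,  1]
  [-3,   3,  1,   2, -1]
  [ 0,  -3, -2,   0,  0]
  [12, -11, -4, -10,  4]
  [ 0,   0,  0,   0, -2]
λ = -2: alg = 5, geom = 3

Step 1 — factor the characteristic polynomial to read off the algebraic multiplicities:
  χ_A(x) = (x + 2)^5

Step 2 — compute geometric multiplicities via the rank-nullity identity g(λ) = n − rank(A − λI):
  rank(A − (-2)·I) = 2, so dim ker(A − (-2)·I) = n − 2 = 3

Summary:
  λ = -2: algebraic multiplicity = 5, geometric multiplicity = 3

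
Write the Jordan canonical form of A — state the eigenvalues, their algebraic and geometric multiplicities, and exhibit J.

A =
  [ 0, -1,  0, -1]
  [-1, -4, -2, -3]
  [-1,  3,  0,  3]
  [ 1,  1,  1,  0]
J_3(-1) ⊕ J_1(-1)

The characteristic polynomial is
  det(x·I − A) = x^4 + 4*x^3 + 6*x^2 + 4*x + 1 = (x + 1)^4

Eigenvalues and multiplicities (the geometric multiplicity of λ is n − rank(A − λI), which equals the number of Jordan blocks for λ):
  λ = -1: algebraic multiplicity = 4, geometric multiplicity = 2

Determining the block sizes for each eigenvalue:
  λ = -1: with am = 4 and gm = 2, the partition is not yet determined (e.g. several partitions of 4 into 2 parts exist). Let N = A − (-1)·I. Computing rank(N^1) = 2, rank(N^2) = 1, rank(N^3) = 0; the number of blocks of size ≥ j is rank(N^{j−1}) − rank(N^j), giving [2, 1, 1]. So we have 1 block(s) of size 3, 1 block(s) of size 1 → block sizes [3, 1]

Assembling the blocks gives a Jordan form
J =
  [-1,  1,  0,  0]
  [ 0, -1,  1,  0]
  [ 0,  0, -1,  0]
  [ 0,  0,  0, -1]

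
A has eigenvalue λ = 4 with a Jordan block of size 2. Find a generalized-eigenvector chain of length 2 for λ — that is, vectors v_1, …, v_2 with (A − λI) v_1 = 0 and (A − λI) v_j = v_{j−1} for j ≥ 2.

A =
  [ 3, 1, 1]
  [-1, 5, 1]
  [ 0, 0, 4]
A Jordan chain for λ = 4 of length 2:
v_1 = (-1, -1, 0)ᵀ
v_2 = (1, 0, 0)ᵀ

Let N = A − (4)·I. We want v_2 with N^2 v_2 = 0 but N^1 v_2 ≠ 0; then v_{j-1} := N · v_j for j = 2, …, 2.

Pick v_2 = (1, 0, 0)ᵀ.
Then v_1 = N · v_2 = (-1, -1, 0)ᵀ.

Sanity check: (A − (4)·I) v_1 = (0, 0, 0)ᵀ = 0. ✓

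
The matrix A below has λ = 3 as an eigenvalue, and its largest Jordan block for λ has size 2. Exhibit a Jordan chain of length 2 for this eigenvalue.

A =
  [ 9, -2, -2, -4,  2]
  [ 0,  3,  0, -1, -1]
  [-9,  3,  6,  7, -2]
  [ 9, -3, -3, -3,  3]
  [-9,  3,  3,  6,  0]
A Jordan chain for λ = 3 of length 2:
v_1 = (6, 0, -9, 9, -9)ᵀ
v_2 = (1, 0, 0, 0, 0)ᵀ

Let N = A − (3)·I. We want v_2 with N^2 v_2 = 0 but N^1 v_2 ≠ 0; then v_{j-1} := N · v_j for j = 2, …, 2.

Pick v_2 = (1, 0, 0, 0, 0)ᵀ.
Then v_1 = N · v_2 = (6, 0, -9, 9, -9)ᵀ.

Sanity check: (A − (3)·I) v_1 = (0, 0, 0, 0, 0)ᵀ = 0. ✓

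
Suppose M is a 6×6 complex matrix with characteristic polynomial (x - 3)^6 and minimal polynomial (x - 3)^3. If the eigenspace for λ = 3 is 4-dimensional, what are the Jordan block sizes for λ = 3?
Block sizes for λ = 3: [3, 1, 1, 1]

Step 1 — from the characteristic polynomial, algebraic multiplicity of λ = 3 is 6. From dim ker(M − (3)·I) = 4, there are exactly 4 Jordan blocks for λ = 3.
Step 2 — from the minimal polynomial, the factor (x − 3)^3 tells us the largest block for λ = 3 has size 3.
Step 3 — with total size 6, 4 blocks, and largest block 3, the block sizes (in nonincreasing order) are [3, 1, 1, 1].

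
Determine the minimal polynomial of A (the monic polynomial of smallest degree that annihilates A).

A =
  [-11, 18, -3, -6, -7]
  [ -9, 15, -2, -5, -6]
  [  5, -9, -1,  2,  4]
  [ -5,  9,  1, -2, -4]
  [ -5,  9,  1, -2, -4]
x^4 + 3*x^3

The characteristic polynomial is χ_A(x) = x^4*(x + 3), so the eigenvalues are known. The minimal polynomial is
  m_A(x) = Π_λ (x − λ)^{k_λ}
where k_λ is the size of the *largest* Jordan block for λ (equivalently, the smallest k with (A − λI)^k v = 0 for every generalised eigenvector v of λ).

  λ = -3: largest Jordan block has size 1, contributing (x + 3)
  λ = 0: largest Jordan block has size 3, contributing (x − 0)^3

So m_A(x) = x^3*(x + 3) = x^4 + 3*x^3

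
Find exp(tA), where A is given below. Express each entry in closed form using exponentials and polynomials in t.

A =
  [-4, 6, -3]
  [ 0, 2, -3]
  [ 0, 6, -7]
e^{tA} =
  [exp(-4*t), 2*exp(-t) - 2*exp(-4*t), -exp(-t) + exp(-4*t)]
  [0, 2*exp(-t) - exp(-4*t), -exp(-t) + exp(-4*t)]
  [0, 2*exp(-t) - 2*exp(-4*t), -exp(-t) + 2*exp(-4*t)]

Strategy: write A = P · J · P⁻¹ where J is a Jordan canonical form, so e^{tA} = P · e^{tJ} · P⁻¹, and e^{tJ} can be computed block-by-block.

A has Jordan form
J =
  [-4,  0,  0]
  [ 0, -4,  0]
  [ 0,  0, -1]
(up to reordering of blocks).

Per-block formulas:
  For a 1×1 block at λ = -4: exp(t · [-4]) = [e^(-4t)].
  For a 1×1 block at λ = -1: exp(t · [-1]) = [e^(-1t)].

After assembling e^{tJ} and conjugating by P, we get:

e^{tA} =
  [exp(-4*t), 2*exp(-t) - 2*exp(-4*t), -exp(-t) + exp(-4*t)]
  [0, 2*exp(-t) - exp(-4*t), -exp(-t) + exp(-4*t)]
  [0, 2*exp(-t) - 2*exp(-4*t), -exp(-t) + 2*exp(-4*t)]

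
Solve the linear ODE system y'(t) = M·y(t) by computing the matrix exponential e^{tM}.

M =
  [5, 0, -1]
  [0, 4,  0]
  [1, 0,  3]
e^{tM} =
  [t*exp(4*t) + exp(4*t), 0, -t*exp(4*t)]
  [0, exp(4*t), 0]
  [t*exp(4*t), 0, -t*exp(4*t) + exp(4*t)]

Strategy: write M = P · J · P⁻¹ where J is a Jordan canonical form, so e^{tM} = P · e^{tJ} · P⁻¹, and e^{tJ} can be computed block-by-block.

M has Jordan form
J =
  [4, 1, 0]
  [0, 4, 0]
  [0, 0, 4]
(up to reordering of blocks).

Per-block formulas:
  For a 1×1 block at λ = 4: exp(t · [4]) = [e^(4t)].
  For a 2×2 Jordan block J_2(4): exp(t · J_2(4)) = e^(4t)·(I + t·N), where N is the 2×2 nilpotent shift.

After assembling e^{tJ} and conjugating by P, we get:

e^{tM} =
  [t*exp(4*t) + exp(4*t), 0, -t*exp(4*t)]
  [0, exp(4*t), 0]
  [t*exp(4*t), 0, -t*exp(4*t) + exp(4*t)]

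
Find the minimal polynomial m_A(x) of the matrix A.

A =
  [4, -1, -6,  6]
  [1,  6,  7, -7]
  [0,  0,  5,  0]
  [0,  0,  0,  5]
x^3 - 15*x^2 + 75*x - 125

The characteristic polynomial is χ_A(x) = (x - 5)^4, so the eigenvalues are known. The minimal polynomial is
  m_A(x) = Π_λ (x − λ)^{k_λ}
where k_λ is the size of the *largest* Jordan block for λ (equivalently, the smallest k with (A − λI)^k v = 0 for every generalised eigenvector v of λ).

  λ = 5: largest Jordan block has size 3, contributing (x − 5)^3

So m_A(x) = (x - 5)^3 = x^3 - 15*x^2 + 75*x - 125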